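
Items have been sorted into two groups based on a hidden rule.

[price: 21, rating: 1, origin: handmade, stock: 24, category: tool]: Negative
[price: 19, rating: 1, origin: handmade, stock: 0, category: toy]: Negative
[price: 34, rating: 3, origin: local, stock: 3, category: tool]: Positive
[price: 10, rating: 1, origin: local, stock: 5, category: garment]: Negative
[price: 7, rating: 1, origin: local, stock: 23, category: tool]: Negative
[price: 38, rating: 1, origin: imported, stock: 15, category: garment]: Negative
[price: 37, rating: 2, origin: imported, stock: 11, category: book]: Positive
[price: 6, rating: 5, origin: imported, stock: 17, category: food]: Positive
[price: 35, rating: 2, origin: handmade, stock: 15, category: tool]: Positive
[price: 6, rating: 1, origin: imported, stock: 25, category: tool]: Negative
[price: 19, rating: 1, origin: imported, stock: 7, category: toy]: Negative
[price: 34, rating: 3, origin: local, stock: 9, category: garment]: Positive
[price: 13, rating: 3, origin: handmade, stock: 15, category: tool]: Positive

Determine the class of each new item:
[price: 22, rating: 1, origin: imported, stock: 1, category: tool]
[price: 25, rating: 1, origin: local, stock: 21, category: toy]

The common property of the 'Positive' items is: rating ≥ 2. No 'Negative' item has it.
Negative: [price: 22, rating: 1, origin: imported, stock: 1, category: tool], since rating = 1. Negative: [price: 25, rating: 1, origin: local, stock: 21, category: toy], since rating = 1.

Negative, Negative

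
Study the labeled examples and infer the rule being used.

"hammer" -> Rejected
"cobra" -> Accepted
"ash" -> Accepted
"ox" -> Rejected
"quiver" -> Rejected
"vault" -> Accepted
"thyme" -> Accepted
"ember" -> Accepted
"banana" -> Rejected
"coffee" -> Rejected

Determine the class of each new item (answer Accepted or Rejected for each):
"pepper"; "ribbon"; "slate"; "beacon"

Rejected, Rejected, Accepted, Rejected

The classifier is using: odd length.
"pepper": length 6 — lacks this property, so Rejected. "ribbon": length 6 — lacks this property, so Rejected. "slate": length 5 — passes, so Accepted. "beacon": length 6 — lacks this property, so Rejected.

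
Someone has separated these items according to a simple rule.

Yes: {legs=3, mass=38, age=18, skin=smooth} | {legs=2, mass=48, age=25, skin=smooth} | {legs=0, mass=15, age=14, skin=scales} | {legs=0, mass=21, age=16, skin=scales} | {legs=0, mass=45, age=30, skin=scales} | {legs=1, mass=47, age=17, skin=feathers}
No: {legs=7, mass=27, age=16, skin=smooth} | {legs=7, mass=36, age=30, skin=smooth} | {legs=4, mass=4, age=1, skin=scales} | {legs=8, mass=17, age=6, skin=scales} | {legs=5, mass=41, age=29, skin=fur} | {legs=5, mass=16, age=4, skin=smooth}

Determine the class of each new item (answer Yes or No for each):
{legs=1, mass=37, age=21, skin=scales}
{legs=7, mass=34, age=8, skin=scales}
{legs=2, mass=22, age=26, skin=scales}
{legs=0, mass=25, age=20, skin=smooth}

Yes, No, Yes, Yes

All 'Yes' examples share one property — legs ≤ 3 — and every 'No' example lacks it.
{legs=1, mass=37, age=21, skin=scales}: Yes (legs = 1). {legs=7, mass=34, age=8, skin=scales}: No (legs = 7). {legs=2, mass=22, age=26, skin=scales}: Yes (legs = 2). {legs=0, mass=25, age=20, skin=smooth}: Yes (legs = 0).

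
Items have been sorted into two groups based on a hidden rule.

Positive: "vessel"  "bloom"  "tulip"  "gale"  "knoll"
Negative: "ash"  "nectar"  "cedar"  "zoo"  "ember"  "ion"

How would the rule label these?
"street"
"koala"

Negative, Positive

'Positive' ⟺ contains 'l'.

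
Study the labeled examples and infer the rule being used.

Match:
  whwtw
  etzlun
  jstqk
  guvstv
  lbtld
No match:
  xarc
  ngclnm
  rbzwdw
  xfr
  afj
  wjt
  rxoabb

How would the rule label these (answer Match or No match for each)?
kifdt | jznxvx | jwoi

The simplest hypothesis consistent with all the labels is: length ≥ 4 AND contains 't'.

Match, No match, No match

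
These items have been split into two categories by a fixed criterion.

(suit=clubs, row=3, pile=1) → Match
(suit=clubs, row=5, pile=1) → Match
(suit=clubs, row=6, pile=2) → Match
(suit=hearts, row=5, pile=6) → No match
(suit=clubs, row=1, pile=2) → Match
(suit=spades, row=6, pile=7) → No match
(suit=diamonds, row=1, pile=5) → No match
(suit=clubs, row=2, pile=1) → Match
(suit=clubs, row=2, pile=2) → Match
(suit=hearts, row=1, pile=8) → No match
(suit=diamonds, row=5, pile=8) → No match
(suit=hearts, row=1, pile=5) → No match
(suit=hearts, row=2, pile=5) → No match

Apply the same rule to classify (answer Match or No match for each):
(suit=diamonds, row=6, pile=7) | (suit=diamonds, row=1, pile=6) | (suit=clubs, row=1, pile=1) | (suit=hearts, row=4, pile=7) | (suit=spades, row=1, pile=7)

All 'Match' examples share one property — suit is clubs — and every 'No match' example lacks it.
(suit=diamonds, row=6, pile=7) — suit is diamonds, hence No match. (suit=diamonds, row=1, pile=6) — suit is diamonds, hence No match. (suit=clubs, row=1, pile=1) — suit is clubs, hence Match. (suit=hearts, row=4, pile=7) — suit is hearts, hence No match. (suit=spades, row=1, pile=7) — suit is spades, hence No match.

No match, No match, Match, No match, No match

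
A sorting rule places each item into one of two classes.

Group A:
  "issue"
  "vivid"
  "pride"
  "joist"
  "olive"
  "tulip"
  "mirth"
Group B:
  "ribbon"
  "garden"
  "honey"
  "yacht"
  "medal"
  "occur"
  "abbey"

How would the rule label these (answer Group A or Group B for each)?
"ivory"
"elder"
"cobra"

A rule that fits every label: odd length AND contains 'i' — true of each 'Group A' example, false of each 'Group B' one.
"ivory" — length 5, has 'i', hence Group A. "elder" — length 5, no 'i', hence Group B. "cobra" — length 5, no 'i', hence Group B.

Group A, Group B, Group B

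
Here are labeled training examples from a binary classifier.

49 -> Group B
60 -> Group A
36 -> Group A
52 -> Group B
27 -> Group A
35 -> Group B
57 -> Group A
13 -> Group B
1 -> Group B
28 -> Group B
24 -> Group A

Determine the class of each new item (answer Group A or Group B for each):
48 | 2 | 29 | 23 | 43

Group A, Group B, Group B, Group B, Group B

The rule appears to be: multiple of 3.
48 — 48 = 3·16, hence Group A.
2 — 2 = 3·0 + 2, hence Group B.
29 — 29 = 3·9 + 2, hence Group B.
23 — 23 = 3·7 + 2, hence Group B.
43 — 43 = 3·14 + 1, hence Group B.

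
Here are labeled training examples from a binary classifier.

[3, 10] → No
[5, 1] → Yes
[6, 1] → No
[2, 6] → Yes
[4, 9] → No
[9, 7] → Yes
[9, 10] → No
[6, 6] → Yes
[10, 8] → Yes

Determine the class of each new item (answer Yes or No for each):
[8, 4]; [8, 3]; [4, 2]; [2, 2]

Yes, No, Yes, Yes

A rule that fits every label: sum is even — true of each 'Yes' example, false of each 'No' one.
Yes: [8, 4], since 8+4 = 12.
No: [8, 3], since 8+3 = 11.
Yes: [4, 2], since 4+2 = 6.
Yes: [2, 2], since 2+2 = 4.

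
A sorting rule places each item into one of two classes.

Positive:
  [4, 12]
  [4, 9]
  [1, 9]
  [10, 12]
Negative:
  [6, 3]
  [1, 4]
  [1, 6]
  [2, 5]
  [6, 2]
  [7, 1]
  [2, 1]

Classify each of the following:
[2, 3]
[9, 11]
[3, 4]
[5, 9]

Every 'Positive' example satisfies: sum ≥ 10. None of the 'Negative' examples do.
[2, 3]: 2+3 = 5 — doesn't qualify, so Negative.
[9, 11]: 9+11 = 20 — passes, so Positive.
[3, 4]: 3+4 = 7 — doesn't qualify, so Negative.
[5, 9]: 5+9 = 14 — passes, so Positive.

Negative, Positive, Negative, Positive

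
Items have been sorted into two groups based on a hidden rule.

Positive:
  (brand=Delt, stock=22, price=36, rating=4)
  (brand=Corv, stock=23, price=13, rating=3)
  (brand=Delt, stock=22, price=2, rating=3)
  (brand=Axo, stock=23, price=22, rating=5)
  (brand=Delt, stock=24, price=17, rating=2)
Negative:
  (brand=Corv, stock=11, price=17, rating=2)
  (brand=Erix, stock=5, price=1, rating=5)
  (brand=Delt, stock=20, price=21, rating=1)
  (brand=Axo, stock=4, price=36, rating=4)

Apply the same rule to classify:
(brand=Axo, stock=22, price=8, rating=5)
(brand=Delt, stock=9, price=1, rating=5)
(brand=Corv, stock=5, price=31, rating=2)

One predicate separates the groups cleanly: stock ≥ 22.
(brand=Axo, stock=22, price=8, rating=5): Positive (stock = 22).
(brand=Delt, stock=9, price=1, rating=5): Negative (stock = 9).
(brand=Corv, stock=5, price=31, rating=2): Negative (stock = 5).

Positive, Negative, Negative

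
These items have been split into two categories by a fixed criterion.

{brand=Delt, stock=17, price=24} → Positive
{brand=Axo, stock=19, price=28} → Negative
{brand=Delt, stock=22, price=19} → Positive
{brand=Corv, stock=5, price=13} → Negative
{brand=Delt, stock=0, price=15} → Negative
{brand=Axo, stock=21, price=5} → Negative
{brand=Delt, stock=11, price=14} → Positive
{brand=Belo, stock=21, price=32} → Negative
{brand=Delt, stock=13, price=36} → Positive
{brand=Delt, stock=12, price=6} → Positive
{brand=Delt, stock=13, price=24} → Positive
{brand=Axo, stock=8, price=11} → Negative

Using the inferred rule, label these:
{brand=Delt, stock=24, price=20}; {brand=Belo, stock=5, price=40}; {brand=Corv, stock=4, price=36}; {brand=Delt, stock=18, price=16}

Every 'Positive' example satisfies: brand is Delt AND stock ≥ 5. None of the 'Negative' examples do.

Positive, Negative, Negative, Positive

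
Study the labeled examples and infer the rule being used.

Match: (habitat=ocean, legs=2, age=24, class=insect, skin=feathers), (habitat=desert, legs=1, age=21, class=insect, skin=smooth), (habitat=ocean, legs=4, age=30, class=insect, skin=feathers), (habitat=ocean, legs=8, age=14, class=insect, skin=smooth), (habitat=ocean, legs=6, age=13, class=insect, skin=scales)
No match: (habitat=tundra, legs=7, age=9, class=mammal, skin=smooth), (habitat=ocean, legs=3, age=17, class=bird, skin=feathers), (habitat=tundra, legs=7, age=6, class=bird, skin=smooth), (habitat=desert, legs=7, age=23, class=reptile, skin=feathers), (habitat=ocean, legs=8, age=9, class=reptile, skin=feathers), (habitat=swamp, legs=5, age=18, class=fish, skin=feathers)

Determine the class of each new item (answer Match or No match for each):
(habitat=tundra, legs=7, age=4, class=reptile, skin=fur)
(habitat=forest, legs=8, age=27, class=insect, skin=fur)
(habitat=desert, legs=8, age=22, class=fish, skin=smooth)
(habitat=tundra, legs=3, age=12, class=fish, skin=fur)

The simplest hypothesis consistent with all the labels is: class is insect.
(habitat=tundra, legs=7, age=4, class=reptile, skin=fur) — class is reptile, hence No match. (habitat=forest, legs=8, age=27, class=insect, skin=fur) — class is insect, hence Match. (habitat=desert, legs=8, age=22, class=fish, skin=smooth) — class is fish, hence No match. (habitat=tundra, legs=3, age=12, class=fish, skin=fur) — class is fish, hence No match.

No match, Match, No match, No match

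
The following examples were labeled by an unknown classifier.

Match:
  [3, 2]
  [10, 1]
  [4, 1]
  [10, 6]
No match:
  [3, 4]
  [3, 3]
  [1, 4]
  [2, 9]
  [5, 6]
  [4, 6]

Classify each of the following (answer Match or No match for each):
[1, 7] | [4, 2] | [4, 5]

The common property of the 'Match' items is: first > second. No 'No match' item has it.
[1, 7] — 1 < 7, hence No match. [4, 2] — 4 > 2, hence Match. [4, 5] — 4 < 5, hence No match.

No match, Match, No match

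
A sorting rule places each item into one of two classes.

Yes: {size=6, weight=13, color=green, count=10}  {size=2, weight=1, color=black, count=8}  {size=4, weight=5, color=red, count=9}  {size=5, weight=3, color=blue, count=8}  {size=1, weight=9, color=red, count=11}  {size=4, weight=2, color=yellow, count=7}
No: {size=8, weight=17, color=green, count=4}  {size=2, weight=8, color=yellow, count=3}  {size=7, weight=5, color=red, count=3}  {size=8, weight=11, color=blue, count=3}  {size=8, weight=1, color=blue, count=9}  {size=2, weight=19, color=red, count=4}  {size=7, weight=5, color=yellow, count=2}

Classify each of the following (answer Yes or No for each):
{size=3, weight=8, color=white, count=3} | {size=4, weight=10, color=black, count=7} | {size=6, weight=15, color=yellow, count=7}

No, Yes, Yes

All 'Yes' examples share one property — size ≤ 6 AND count ≥ 7 — and every 'No' example lacks it.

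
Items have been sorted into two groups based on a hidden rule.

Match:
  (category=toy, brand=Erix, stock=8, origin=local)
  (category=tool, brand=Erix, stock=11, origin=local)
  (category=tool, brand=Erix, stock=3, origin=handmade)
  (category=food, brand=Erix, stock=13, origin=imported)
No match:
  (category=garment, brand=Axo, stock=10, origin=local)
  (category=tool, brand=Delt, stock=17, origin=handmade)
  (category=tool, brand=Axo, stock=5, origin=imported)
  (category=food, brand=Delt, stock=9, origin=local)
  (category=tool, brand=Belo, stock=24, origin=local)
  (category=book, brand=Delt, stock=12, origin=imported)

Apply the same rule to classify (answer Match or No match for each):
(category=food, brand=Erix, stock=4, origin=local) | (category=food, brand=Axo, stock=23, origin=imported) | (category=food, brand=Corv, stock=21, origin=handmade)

Match, No match, No match

All 'Match' examples share one property — brand is Erix — and every 'No match' example lacks it.
(category=food, brand=Erix, stock=4, origin=local): Match (brand is Erix). (category=food, brand=Axo, stock=23, origin=imported): No match (brand is Axo). (category=food, brand=Corv, stock=21, origin=handmade): No match (brand is Corv).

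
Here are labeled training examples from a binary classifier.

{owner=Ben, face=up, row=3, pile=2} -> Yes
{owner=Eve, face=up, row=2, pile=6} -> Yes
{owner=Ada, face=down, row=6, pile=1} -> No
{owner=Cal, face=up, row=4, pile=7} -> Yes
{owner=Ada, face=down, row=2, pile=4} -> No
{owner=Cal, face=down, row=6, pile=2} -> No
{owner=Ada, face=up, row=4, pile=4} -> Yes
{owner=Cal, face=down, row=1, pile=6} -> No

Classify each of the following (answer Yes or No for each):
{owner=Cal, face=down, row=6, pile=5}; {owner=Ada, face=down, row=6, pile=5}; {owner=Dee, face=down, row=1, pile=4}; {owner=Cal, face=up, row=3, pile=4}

No, No, No, Yes

Checking candidate rules against both groups, what survives is: face is up.
No: {owner=Cal, face=down, row=6, pile=5}, since face is down. No: {owner=Ada, face=down, row=6, pile=5}, since face is down. No: {owner=Dee, face=down, row=1, pile=4}, since face is down. Yes: {owner=Cal, face=up, row=3, pile=4}, since face is up.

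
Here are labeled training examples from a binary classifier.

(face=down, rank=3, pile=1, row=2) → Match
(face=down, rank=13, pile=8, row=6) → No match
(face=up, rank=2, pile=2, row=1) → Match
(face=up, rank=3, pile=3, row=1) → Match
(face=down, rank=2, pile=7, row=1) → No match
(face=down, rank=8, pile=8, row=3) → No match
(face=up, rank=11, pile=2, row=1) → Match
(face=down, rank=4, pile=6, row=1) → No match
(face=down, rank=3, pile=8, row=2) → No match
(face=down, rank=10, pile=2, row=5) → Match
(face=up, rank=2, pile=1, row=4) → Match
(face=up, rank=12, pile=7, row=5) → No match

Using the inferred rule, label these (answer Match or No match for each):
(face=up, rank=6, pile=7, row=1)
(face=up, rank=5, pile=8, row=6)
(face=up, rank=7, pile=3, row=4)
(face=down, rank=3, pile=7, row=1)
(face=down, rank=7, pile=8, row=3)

The rule appears to be: pile ≤ 3.
(face=up, rank=6, pile=7, row=1): No match (pile = 7). (face=up, rank=5, pile=8, row=6): No match (pile = 8). (face=up, rank=7, pile=3, row=4): Match (pile = 3). (face=down, rank=3, pile=7, row=1): No match (pile = 7). (face=down, rank=7, pile=8, row=3): No match (pile = 8).

No match, No match, Match, No match, No match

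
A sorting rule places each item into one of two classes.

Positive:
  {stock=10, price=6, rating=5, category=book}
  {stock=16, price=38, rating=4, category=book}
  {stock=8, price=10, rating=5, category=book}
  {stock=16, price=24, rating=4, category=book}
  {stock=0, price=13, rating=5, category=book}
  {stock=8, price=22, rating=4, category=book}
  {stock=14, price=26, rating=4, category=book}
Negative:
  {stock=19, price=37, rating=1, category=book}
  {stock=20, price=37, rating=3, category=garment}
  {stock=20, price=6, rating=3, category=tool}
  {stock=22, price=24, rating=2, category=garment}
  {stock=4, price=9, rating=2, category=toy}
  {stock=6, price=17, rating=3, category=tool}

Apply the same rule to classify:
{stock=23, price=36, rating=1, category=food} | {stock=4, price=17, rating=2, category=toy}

The classifier is using: rating ≥ 4.
{stock=23, price=36, rating=1, category=food}: rating = 1 — fails this test, so Negative.
{stock=4, price=17, rating=2, category=toy}: rating = 2 — fails this test, so Negative.

Negative, Negative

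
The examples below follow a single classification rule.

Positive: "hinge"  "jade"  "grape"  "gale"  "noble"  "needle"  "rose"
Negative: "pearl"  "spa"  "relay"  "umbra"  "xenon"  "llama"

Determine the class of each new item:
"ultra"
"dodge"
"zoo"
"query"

The classifier is using: ends with 'e'.
"ultra" — ends with 'a', hence Negative.
"dodge" — ends with 'e', hence Positive.
"zoo" — ends with 'o', hence Negative.
"query" — ends with 'y', hence Negative.

Negative, Positive, Negative, Negative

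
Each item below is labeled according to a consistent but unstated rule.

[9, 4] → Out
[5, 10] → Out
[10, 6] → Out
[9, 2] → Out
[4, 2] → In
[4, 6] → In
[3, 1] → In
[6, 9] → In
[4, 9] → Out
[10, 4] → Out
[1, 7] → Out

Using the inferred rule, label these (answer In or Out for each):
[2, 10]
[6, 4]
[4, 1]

The rule appears to be: |first − second| ≤ 3.

Out, In, In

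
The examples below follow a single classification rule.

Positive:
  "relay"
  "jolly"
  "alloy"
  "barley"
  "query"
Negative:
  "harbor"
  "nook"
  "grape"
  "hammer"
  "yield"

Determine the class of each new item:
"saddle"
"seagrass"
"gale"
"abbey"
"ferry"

Negative, Negative, Negative, Positive, Positive

'Positive' ⟺ ends with 'y'.
"saddle": ends with 'e', does not pass → Negative. "seagrass": ends with 's', does not pass → Negative. "gale": ends with 'e', does not pass → Negative. "abbey": ends with 'y', checks out → Positive. "ferry": ends with 'y', checks out → Positive.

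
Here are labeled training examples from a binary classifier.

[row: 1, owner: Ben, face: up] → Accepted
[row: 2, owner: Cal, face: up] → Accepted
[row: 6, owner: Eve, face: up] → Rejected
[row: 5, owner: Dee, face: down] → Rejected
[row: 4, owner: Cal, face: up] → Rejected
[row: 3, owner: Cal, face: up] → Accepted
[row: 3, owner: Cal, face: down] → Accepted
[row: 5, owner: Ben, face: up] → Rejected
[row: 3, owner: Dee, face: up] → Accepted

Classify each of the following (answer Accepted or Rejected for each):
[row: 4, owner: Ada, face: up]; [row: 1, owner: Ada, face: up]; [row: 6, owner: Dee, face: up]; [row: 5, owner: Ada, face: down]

Rejected, Accepted, Rejected, Rejected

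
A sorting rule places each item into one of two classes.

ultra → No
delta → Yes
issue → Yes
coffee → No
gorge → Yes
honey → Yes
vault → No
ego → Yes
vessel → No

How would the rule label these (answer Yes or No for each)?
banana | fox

No, No

All 'Yes' examples share one property — odd length AND contains 'e' — and every 'No' example lacks it.
banana: No (length 6, no 'e'). fox: No (length 3, no 'e').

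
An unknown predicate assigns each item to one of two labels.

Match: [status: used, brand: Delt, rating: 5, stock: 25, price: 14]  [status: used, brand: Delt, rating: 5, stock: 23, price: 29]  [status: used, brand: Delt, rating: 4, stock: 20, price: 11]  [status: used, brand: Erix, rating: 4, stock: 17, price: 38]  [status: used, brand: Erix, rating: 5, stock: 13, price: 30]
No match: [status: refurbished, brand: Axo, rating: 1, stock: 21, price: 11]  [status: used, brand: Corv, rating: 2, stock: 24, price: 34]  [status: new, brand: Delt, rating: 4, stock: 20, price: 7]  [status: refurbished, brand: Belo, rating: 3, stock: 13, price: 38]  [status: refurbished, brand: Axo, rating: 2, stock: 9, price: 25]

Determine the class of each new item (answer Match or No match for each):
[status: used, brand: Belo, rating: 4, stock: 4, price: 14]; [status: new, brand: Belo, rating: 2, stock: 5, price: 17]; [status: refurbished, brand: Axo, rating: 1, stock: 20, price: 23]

The pattern is that an item is 'Match' exactly when: status is used AND rating ≥ 3.
Match: [status: used, brand: Belo, rating: 4, stock: 4, price: 14], since status is used, rating = 4.
No match: [status: new, brand: Belo, rating: 2, stock: 5, price: 17], since status is new, rating = 2.
No match: [status: refurbished, brand: Axo, rating: 1, stock: 20, price: 23], since status is refurbished, rating = 1.

Match, No match, No match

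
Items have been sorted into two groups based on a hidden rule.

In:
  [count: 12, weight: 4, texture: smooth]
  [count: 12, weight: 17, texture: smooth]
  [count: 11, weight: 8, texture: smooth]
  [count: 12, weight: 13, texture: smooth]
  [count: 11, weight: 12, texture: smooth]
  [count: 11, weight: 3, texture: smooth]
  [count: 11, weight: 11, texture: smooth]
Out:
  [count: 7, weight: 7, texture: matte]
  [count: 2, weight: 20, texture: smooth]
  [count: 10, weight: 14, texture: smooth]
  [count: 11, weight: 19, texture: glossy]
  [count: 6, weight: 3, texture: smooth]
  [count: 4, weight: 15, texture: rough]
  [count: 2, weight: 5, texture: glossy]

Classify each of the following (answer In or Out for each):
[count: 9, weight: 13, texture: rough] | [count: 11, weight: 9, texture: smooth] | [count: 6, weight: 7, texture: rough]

Out, In, Out

One predicate separates the groups cleanly: texture is smooth AND count ≥ 11.
[count: 9, weight: 13, texture: rough]: texture is rough, count = 9, does not satisfy this → Out. [count: 11, weight: 9, texture: smooth]: texture is smooth, count = 11, has this property → In. [count: 6, weight: 7, texture: rough]: texture is rough, count = 6, does not satisfy this → Out.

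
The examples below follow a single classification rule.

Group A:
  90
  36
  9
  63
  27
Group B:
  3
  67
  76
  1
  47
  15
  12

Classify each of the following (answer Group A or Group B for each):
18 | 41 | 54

The pattern is that an item is 'Group A' exactly when: multiple of 9.
18 — 18 = 9·2, hence Group A. 41 — 41 = 9·4 + 5, hence Group B. 54 — 54 = 9·6, hence Group A.

Group A, Group B, Group A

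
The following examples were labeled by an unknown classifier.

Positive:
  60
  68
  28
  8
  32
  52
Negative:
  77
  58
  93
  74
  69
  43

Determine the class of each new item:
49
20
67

Negative, Positive, Negative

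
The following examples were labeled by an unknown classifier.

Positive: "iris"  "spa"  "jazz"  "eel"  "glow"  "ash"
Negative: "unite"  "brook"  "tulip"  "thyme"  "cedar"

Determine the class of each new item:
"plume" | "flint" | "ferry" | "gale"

The simplest hypothesis consistent with all the labels is: length ≤ 4.
Negative: "plume", since length 5. Negative: "flint", since length 5. Negative: "ferry", since length 5. Positive: "gale", since length 4.

Negative, Negative, Negative, Positive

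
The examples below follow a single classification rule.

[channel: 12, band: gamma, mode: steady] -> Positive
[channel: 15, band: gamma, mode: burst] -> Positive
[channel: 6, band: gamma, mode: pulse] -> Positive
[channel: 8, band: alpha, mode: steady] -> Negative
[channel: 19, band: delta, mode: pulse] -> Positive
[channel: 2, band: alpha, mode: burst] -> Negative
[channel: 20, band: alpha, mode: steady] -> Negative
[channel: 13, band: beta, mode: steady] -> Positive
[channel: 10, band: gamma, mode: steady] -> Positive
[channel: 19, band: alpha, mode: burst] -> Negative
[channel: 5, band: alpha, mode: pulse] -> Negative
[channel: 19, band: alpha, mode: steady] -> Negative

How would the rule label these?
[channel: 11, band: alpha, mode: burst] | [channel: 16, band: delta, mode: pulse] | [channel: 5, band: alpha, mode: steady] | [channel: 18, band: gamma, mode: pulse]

Negative, Positive, Negative, Positive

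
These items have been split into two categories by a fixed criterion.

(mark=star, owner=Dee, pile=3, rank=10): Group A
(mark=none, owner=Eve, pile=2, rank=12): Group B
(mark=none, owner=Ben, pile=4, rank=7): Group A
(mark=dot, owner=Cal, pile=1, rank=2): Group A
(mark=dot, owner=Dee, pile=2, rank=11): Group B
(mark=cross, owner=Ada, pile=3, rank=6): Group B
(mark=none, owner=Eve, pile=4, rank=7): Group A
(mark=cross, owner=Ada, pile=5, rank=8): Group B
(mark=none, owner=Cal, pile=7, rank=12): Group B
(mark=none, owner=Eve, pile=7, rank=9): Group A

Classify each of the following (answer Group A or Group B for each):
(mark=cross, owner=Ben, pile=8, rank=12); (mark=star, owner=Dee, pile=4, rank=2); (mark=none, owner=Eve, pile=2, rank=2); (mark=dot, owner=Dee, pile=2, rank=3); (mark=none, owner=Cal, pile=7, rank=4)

Group B, Group A, Group A, Group A, Group A

A rule that fits every label: owner is not Ada AND rank ≤ 10 — true of each 'Group A' example, false of each 'Group B' one.
(mark=cross, owner=Ben, pile=8, rank=12) — owner is Ben, rank = 12, hence Group B. (mark=star, owner=Dee, pile=4, rank=2) — owner is Dee, rank = 2, hence Group A. (mark=none, owner=Eve, pile=2, rank=2) — owner is Eve, rank = 2, hence Group A. (mark=dot, owner=Dee, pile=2, rank=3) — owner is Dee, rank = 3, hence Group A. (mark=none, owner=Cal, pile=7, rank=4) — owner is Cal, rank = 4, hence Group A.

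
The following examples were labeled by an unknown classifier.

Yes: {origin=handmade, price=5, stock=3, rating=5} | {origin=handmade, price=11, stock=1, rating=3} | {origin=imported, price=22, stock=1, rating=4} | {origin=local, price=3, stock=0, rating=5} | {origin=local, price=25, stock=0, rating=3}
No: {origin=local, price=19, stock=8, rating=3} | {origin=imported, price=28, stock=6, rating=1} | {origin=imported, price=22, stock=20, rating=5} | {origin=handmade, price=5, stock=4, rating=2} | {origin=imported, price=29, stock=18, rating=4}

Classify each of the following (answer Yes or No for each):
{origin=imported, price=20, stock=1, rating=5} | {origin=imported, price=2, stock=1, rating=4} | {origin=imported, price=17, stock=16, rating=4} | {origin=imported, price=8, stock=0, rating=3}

Yes, Yes, No, Yes

A rule that fits every label: stock ≤ 3 — true of each 'Yes' example, false of each 'No' one.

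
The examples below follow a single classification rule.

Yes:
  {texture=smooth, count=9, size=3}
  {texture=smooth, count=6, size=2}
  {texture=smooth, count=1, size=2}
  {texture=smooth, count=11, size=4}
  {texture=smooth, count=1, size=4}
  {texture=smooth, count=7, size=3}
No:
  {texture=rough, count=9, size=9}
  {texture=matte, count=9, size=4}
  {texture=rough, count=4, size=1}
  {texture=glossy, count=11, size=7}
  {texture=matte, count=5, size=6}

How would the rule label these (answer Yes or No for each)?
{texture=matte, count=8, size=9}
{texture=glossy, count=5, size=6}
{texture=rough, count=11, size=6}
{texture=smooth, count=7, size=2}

One predicate separates the groups cleanly: texture is smooth.
{texture=matte, count=8, size=9} — texture is matte, hence No. {texture=glossy, count=5, size=6} — texture is glossy, hence No. {texture=rough, count=11, size=6} — texture is rough, hence No. {texture=smooth, count=7, size=2} — texture is smooth, hence Yes.

No, No, No, Yes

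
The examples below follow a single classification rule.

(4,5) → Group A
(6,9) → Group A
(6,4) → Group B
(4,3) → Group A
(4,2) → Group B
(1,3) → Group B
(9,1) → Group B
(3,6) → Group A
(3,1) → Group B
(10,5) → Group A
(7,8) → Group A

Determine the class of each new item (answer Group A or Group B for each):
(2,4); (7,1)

Group B, Group B

A rule that fits every label: sum is odd — true of each 'Group A' example, false of each 'Group B' one.
(2,4): Group B (2+4 = 6). (7,1): Group B (7+1 = 8).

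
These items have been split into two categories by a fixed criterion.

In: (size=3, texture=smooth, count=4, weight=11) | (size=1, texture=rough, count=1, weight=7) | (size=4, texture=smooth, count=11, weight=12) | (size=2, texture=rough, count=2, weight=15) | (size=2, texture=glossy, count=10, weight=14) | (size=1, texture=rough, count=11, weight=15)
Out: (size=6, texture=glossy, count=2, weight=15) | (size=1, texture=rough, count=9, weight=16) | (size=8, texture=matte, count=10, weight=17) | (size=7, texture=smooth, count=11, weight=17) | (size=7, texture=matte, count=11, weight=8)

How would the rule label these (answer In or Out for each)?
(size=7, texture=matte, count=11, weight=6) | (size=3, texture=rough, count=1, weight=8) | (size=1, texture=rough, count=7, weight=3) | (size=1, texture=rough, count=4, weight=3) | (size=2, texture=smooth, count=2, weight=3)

The classifier is using: weight ≤ 15 AND size ≤ 4.
Out: (size=7, texture=matte, count=11, weight=6), since weight = 6, size = 7. In: (size=3, texture=rough, count=1, weight=8), since weight = 8, size = 3. In: (size=1, texture=rough, count=7, weight=3), since weight = 3, size = 1. In: (size=1, texture=rough, count=4, weight=3), since weight = 3, size = 1. In: (size=2, texture=smooth, count=2, weight=3), since weight = 3, size = 2.

Out, In, In, In, In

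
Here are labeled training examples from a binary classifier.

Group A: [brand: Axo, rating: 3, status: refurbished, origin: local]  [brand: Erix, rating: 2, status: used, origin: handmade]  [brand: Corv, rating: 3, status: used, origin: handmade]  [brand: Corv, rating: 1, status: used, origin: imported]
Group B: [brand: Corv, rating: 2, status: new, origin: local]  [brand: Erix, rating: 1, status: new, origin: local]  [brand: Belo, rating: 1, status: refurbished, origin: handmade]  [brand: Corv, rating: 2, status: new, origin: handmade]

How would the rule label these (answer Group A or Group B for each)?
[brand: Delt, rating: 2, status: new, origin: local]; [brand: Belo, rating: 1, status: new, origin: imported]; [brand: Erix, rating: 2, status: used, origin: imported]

Group B, Group B, Group A

The rule appears to be: status is used OR brand is Axo.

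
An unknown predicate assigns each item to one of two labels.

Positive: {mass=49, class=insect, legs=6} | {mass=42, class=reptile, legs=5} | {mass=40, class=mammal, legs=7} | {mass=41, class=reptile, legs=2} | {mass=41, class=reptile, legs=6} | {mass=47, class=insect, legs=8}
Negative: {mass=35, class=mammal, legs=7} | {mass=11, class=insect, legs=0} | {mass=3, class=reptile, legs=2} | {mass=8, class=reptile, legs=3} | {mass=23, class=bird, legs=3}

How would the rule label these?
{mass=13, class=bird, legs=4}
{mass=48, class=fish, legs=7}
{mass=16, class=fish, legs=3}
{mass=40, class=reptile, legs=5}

Negative, Positive, Negative, Positive

The distinguishing property — mass ≥ 40 — holds for all the 'Positive' cases and none of the 'Negative' cases.
Negative: {mass=13, class=bird, legs=4}, since mass = 13.
Positive: {mass=48, class=fish, legs=7}, since mass = 48.
Negative: {mass=16, class=fish, legs=3}, since mass = 16.
Positive: {mass=40, class=reptile, legs=5}, since mass = 40.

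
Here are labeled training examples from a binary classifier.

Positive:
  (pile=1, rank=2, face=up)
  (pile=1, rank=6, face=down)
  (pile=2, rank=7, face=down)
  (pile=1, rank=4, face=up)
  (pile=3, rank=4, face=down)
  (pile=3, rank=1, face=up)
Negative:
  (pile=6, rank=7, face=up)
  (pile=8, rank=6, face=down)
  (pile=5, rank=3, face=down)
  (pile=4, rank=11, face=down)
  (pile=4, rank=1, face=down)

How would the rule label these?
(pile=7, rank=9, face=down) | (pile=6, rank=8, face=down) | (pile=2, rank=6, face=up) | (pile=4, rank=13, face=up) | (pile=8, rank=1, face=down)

The simplest hypothesis consistent with all the labels is: pile ≤ 3.

Negative, Negative, Positive, Negative, Negative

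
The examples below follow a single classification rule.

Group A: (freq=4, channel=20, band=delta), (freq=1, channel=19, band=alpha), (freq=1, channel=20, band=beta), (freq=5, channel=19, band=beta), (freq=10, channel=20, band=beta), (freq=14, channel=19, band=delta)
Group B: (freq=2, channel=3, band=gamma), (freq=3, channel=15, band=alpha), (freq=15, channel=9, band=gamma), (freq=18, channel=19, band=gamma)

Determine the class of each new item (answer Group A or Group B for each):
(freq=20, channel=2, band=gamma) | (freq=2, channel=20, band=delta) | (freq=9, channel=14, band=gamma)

Group B, Group A, Group B

One predicate separates the groups cleanly: freq ≤ 14 AND channel ≥ 19.
(freq=20, channel=2, band=gamma): Group B (freq = 20, channel = 2).
(freq=2, channel=20, band=delta): Group A (freq = 2, channel = 20).
(freq=9, channel=14, band=gamma): Group B (freq = 9, channel = 14).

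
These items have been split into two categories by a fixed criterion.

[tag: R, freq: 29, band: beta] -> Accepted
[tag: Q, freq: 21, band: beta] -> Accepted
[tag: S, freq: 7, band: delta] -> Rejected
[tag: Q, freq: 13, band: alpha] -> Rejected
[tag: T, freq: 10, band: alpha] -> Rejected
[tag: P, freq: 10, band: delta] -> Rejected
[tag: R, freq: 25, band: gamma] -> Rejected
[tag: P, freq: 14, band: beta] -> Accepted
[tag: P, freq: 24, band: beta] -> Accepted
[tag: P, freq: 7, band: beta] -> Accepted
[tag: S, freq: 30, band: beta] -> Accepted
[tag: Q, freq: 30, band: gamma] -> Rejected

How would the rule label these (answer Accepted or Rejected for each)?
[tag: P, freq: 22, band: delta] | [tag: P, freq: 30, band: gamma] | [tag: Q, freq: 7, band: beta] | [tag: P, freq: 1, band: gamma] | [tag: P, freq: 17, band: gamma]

Rejected, Rejected, Accepted, Rejected, Rejected

The common property of the 'Accepted' items is: band is beta. No 'Rejected' item has it.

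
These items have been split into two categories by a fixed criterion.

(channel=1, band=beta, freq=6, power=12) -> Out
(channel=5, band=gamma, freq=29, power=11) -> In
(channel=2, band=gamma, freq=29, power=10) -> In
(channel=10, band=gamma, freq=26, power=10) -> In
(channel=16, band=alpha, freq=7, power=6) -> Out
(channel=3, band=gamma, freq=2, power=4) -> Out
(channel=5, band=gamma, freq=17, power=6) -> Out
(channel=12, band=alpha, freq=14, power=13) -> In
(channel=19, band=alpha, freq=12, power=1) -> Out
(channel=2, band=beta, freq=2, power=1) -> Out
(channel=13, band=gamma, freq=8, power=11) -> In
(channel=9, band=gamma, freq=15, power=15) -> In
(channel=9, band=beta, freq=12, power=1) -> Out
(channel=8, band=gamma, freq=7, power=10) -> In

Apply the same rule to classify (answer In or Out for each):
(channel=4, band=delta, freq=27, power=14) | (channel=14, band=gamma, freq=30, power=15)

In, In

Rule: freq ≥ 7 AND power ≥ 10. This holds for each 'In' example and fails for each 'Out' one.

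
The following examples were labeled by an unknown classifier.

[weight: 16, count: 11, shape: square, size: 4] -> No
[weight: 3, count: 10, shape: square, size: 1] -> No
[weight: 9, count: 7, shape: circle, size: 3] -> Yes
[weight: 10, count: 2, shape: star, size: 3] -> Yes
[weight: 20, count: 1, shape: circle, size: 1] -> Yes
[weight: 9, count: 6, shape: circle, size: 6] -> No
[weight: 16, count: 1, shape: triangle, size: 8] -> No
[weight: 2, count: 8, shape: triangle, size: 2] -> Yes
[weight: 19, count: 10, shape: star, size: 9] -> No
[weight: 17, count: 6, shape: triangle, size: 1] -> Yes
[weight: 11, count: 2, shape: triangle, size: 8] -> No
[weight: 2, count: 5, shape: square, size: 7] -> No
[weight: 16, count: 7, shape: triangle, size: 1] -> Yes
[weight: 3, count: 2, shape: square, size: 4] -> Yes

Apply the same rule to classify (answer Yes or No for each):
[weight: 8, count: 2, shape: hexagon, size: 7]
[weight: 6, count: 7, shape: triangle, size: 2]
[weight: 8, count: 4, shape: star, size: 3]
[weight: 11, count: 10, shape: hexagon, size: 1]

The classifier is using: size ≤ 4 AND count ≤ 8.

No, Yes, Yes, No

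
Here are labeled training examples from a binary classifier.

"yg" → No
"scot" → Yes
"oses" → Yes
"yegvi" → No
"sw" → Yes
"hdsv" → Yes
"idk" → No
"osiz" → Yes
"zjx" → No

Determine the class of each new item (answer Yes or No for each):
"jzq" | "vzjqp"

No, No

One predicate separates the groups cleanly: contains 's'.
"jzq": no 's', fails this test → No.
"vzjqp": no 's', fails this test → No.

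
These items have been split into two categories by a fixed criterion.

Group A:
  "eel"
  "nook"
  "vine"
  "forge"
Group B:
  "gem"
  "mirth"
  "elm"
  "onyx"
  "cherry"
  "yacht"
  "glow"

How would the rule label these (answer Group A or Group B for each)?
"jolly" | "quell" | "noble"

The pattern is that an item is 'Group A' exactly when: has ≥ 2 vowels.
"jolly" → 1 vowel → Group B. "quell" → 2 vowels → Group A. "noble" → 2 vowels → Group A.

Group B, Group A, Group A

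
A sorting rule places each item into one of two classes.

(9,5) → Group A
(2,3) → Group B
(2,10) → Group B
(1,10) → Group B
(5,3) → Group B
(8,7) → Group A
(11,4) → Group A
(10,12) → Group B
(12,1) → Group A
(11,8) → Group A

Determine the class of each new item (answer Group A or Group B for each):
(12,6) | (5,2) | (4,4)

Group A, Group B, Group B

The simplest hypothesis consistent with all the labels is: first > second AND sum ≥ 11.
(12,6) — 12 > 6, 12+6 = 18, hence Group A.
(5,2) — 5 > 2, 5+2 = 7, hence Group B.
(4,4) — 4 = 4, 4+4 = 8, hence Group B.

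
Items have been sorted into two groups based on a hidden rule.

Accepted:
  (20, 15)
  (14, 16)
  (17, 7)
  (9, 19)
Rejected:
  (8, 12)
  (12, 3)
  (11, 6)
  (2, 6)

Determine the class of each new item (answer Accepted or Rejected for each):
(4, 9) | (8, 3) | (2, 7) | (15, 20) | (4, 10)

Rule: sum ≥ 24. This holds for each 'Accepted' example and fails for each 'Rejected' one.
(4, 9): 4+9 = 13 — doesn't qualify, so Rejected. (8, 3): 8+3 = 11 — doesn't qualify, so Rejected. (2, 7): 2+7 = 9 — doesn't qualify, so Rejected. (15, 20): 15+20 = 35 — checks out, so Accepted. (4, 10): 4+10 = 14 — doesn't qualify, so Rejected.

Rejected, Rejected, Rejected, Accepted, Rejected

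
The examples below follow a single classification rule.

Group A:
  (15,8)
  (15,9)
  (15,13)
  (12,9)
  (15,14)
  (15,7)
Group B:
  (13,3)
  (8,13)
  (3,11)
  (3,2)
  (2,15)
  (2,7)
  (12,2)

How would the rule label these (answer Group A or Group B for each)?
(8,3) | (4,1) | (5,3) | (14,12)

Rule: first > second AND sum ≥ 17. This holds for each 'Group A' example and fails for each 'Group B' one.

Group B, Group B, Group B, Group A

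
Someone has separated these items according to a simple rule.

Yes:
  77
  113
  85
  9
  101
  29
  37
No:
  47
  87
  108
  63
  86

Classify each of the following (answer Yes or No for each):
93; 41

Every 'Yes' example satisfies: ≡ 1 (mod 4). None of the 'No' examples do.
93: 93 mod 4 = 1 — meets the rule, so Yes.
41: 41 mod 4 = 1 — meets the rule, so Yes.

Yes, Yes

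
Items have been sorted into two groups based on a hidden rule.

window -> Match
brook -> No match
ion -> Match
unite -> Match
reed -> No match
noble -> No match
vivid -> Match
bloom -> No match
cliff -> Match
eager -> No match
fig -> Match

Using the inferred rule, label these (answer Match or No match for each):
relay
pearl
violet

Comparing the two groups points to one rule — contains 'i'.
relay — no 'i', hence No match. pearl — no 'i', hence No match. violet — has 'i', hence Match.

No match, No match, Match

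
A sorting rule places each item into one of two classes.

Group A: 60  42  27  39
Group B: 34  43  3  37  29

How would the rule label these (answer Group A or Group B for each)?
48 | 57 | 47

Group A, Group A, Group B

A rule that fits every label: multiple of 3 AND at least 27 — true of each 'Group A' example, false of each 'Group B' one.
48: 48 = 3·16, 48 ≥ 27 — qualifies, so Group A. 57: 57 = 3·19, 57 ≥ 27 — qualifies, so Group A. 47: 47 = 3·15 + 2, 47 ≥ 27 — does not pass, so Group B.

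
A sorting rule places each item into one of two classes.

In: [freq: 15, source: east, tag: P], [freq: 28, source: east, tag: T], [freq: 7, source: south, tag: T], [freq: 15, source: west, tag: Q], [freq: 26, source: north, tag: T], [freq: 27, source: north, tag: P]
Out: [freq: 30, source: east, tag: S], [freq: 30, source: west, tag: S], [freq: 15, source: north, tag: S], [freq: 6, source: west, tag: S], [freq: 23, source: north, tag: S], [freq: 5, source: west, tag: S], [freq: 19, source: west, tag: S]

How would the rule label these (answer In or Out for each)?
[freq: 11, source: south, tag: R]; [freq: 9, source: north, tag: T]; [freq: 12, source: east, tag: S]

In, In, Out

Rule: tag is not S. This holds for each 'In' example and fails for each 'Out' one.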